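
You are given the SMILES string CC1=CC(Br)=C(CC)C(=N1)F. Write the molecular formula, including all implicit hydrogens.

Walk through each heavy atom and fill implicit hydrogens from standard valence (C 4, N 3, O 2, S 2, halogen 1):
  atom 1: C, bond orders sum to 1 (valence 4) → 3 H
  atom 2: C, bond orders sum to 4 (valence 4) → 0 H
  atom 3: C, bond orders sum to 3 (valence 4) → 1 H
  atom 4: C, bond orders sum to 4 (valence 4) → 0 H
  atom 5: Br (halogen, monovalent) → 0 H
  atom 6: C, bond orders sum to 4 (valence 4) → 0 H
  atom 7: C, bond orders sum to 2 (valence 4) → 2 H
  atom 8: C, bond orders sum to 1 (valence 4) → 3 H
  atom 9: C, bond orders sum to 4 (valence 4) → 0 H
  atom 10: N, bond orders sum to 3 (valence 3) → 0 H
  atom 11: F (halogen, monovalent) → 0 H
Totals → C:8, H:9, Br:1, F:1, N:1.

C8H9BrFN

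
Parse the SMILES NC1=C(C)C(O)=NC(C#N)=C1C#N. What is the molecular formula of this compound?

C8H6N4O

Walk through each heavy atom and fill implicit hydrogens from standard valence (C 4, N 3, O 2, S 2, halogen 1):
  atom 1: N, bond orders sum to 1 (valence 3) → 2 H
  atom 2: C, bond orders sum to 4 (valence 4) → 0 H
  atom 3: C, bond orders sum to 4 (valence 4) → 0 H
  atom 4: C, bond orders sum to 1 (valence 4) → 3 H
  atom 5: C, bond orders sum to 4 (valence 4) → 0 H
  atom 6: O, bond orders sum to 1 (valence 2) → 1 H
  atom 7: N, bond orders sum to 3 (valence 3) → 0 H
  atom 8: C, bond orders sum to 4 (valence 4) → 0 H
  atom 9: C, bond orders sum to 4 (valence 4) → 0 H
  atom 10: N, bond orders sum to 3 (valence 3) → 0 H
  atom 11: C, bond orders sum to 4 (valence 4) → 0 H
  atom 12: C, bond orders sum to 4 (valence 4) → 0 H
  atom 13: N, bond orders sum to 3 (valence 3) → 0 H
Totals → C:8, H:6, N:4, O:1.
In Hill order: C8H6N4O.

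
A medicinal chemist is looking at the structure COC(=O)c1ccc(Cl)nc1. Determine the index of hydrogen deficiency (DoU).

Molecular formula: C7H6ClNO2.
DoU = (2C + 2 + N − H − X) / 2, where X is the halogen count and O/S are ignored.
    = (2·7 + 2 + 1 − 6 − 1) / 2 = 10 / 2 = 5.

5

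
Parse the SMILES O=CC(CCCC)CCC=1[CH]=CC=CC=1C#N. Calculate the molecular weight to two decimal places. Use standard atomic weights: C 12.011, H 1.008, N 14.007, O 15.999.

229.32 g/mol

First, the molecular formula is C15H19NO (counting implicit H from valence).
  C: 15 × 12.011 = 180.165
  H: 19 × 1.008 = 19.152
  N: 1 × 14.007 = 14.007
  O: 1 × 15.999 = 15.999
Sum: 15×12.011 + 19×1.008 + 1×14.007 + 1×15.999 = 229.323 → 229.32 g/mol.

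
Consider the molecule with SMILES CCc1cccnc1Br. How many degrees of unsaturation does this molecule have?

Molecular formula: C7H8BrN.
DoU = (2C + 2 + N − H − X) / 2, where X is the halogen count and O/S are ignored.
    = (2·7 + 2 + 1 − 8 − 1) / 2 = 8 / 2 = 4.

4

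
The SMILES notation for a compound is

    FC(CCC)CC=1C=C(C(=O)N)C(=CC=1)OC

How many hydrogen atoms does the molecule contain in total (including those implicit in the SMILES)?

Walk through each heavy atom and fill implicit hydrogens from standard valence (C 4, N 3, O 2, S 2, halogen 1):
  atom 1: F (halogen, monovalent) → 0 H
  atom 2: C, bond orders sum to 3 (valence 4) → 1 H
  atom 3: C, bond orders sum to 2 (valence 4) → 2 H
  atom 4: C, bond orders sum to 2 (valence 4) → 2 H
  atom 5: C, bond orders sum to 1 (valence 4) → 3 H
  atom 6: C, bond orders sum to 2 (valence 4) → 2 H
  atom 7: C, bond orders sum to 4 (valence 4) → 0 H
  atom 8: C, bond orders sum to 3 (valence 4) → 1 H
  atom 9: C, bond orders sum to 4 (valence 4) → 0 H
  atom 10: C, bond orders sum to 4 (valence 4) → 0 H
  atom 11: O, bond orders sum to 2 (valence 2) → 0 H
  atom 12: N, bond orders sum to 1 (valence 3) → 2 H
  atom 13: C, bond orders sum to 4 (valence 4) → 0 H
  atom 14: C, bond orders sum to 3 (valence 4) → 1 H
  atom 15: C, bond orders sum to 3 (valence 4) → 1 H
  atom 16: O, bond orders sum to 2 (valence 2) → 0 H
  atom 17: C, bond orders sum to 1 (valence 4) → 3 H
Total hydrogens: 18.

18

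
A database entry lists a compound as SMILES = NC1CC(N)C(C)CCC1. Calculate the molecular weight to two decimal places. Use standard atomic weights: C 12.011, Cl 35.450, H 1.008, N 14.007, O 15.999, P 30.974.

First, the molecular formula is C8H18N2 (counting implicit H from valence).
  C: 8 × 12.011 = 96.088
  H: 18 × 1.008 = 18.144
  N: 2 × 14.007 = 28.014
Sum: 8×12.011 + 18×1.008 + 2×14.007 = 142.246 → 142.25 g/mol.

142.25 g/mol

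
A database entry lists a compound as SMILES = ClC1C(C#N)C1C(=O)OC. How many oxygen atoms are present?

Scan the SMILES for O atoms (remember two-letter symbols like Cl and Br are single atoms).
Oxygen count: 2.

2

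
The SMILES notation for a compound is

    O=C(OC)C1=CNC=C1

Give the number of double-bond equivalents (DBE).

Molecular formula: C6H7NO2.
DoU = (2C + 2 + N − H − X) / 2, where X is the halogen count and O/S are ignored.
    = (2·6 + 2 + 1 − 7 − 0) / 2 = 8 / 2 = 4.

4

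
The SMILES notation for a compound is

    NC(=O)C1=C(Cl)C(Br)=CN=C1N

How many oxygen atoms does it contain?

Scan the SMILES for O atoms (remember two-letter symbols like Cl and Br are single atoms).
Oxygen count: 1.

1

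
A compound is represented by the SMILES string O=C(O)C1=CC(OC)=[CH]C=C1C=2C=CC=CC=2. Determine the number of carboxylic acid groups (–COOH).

The carboxylic acid motif appears at heavy-atom position 2 in the SMILES.
Other groups present: 1 ether.
Carboxylic acid count: 1.

1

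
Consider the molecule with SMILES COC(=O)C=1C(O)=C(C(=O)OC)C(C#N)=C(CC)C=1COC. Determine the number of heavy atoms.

Every atom symbol written in the SMILES (organic subset) is one heavy atom; implicit H are not written.
Heavy atoms by element → C:15, N:1, O:6.
Total: 22.

22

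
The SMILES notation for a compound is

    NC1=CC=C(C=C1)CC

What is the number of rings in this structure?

In SMILES, each pair of matching ring-closure digits denotes one ring-closing bond; the number of such bonds equals the number of independent rings.
Ring-closure bonds here: 1.

1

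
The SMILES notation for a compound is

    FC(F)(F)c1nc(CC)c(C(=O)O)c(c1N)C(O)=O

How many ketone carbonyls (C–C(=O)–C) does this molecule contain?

Scan the SMILES for the ketone motif — none present.
Groups that are present: 2 carboxylic acid, 1 primary amine.

0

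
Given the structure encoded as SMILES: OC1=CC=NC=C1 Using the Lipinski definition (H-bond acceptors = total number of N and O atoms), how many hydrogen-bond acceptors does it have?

2

N atoms: 1; O atoms: 1.
Lipinski HBA = 1 + 1 = 2.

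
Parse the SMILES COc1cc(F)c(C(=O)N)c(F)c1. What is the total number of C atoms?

8

Count every carbon token in the SMILES (each C, including those in ring-closure positions and inside branches).
Carbon count: 8.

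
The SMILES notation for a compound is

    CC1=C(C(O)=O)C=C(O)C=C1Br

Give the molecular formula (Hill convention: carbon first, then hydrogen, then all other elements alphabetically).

C8H7BrO3

Walk through each heavy atom and fill implicit hydrogens from standard valence (C 4, N 3, O 2, S 2, halogen 1):
  atom 1: C, bond orders sum to 1 (valence 4) → 3 H
  atom 2: C, bond orders sum to 4 (valence 4) → 0 H
  atom 3: C, bond orders sum to 4 (valence 4) → 0 H
  atom 4: C, bond orders sum to 4 (valence 4) → 0 H
  atom 5: O, bond orders sum to 1 (valence 2) → 1 H
  atom 6: O, bond orders sum to 2 (valence 2) → 0 H
  atom 7: C, bond orders sum to 3 (valence 4) → 1 H
  atom 8: C, bond orders sum to 4 (valence 4) → 0 H
  atom 9: O, bond orders sum to 1 (valence 2) → 1 H
  atom 10: C, bond orders sum to 3 (valence 4) → 1 H
  atom 11: C, bond orders sum to 4 (valence 4) → 0 H
  atom 12: Br (halogen, monovalent) → 0 H
Totals → C:8, H:7, Br:1, O:3.
In Hill order: C8H7BrO3.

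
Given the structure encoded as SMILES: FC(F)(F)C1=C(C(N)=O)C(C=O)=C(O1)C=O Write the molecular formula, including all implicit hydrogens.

Walk through each heavy atom and fill implicit hydrogens from standard valence (C 4, N 3, O 2, S 2, halogen 1):
  atom 1: F (halogen, monovalent) → 0 H
  atom 2: C, bond orders sum to 4 (valence 4) → 0 H
  atom 3: F (halogen, monovalent) → 0 H
  atom 4: F (halogen, monovalent) → 0 H
  atom 5: C, bond orders sum to 4 (valence 4) → 0 H
  atom 6: C, bond orders sum to 4 (valence 4) → 0 H
  atom 7: C, bond orders sum to 4 (valence 4) → 0 H
  atom 8: N, bond orders sum to 1 (valence 3) → 2 H
  atom 9: O, bond orders sum to 2 (valence 2) → 0 H
  atom 10: C, bond orders sum to 4 (valence 4) → 0 H
  atom 11: C, bond orders sum to 3 (valence 4) → 1 H
  atom 12: O, bond orders sum to 2 (valence 2) → 0 H
  atom 13: C, bond orders sum to 4 (valence 4) → 0 H
  atom 14: O, bond orders sum to 2 (valence 2) → 0 H
  atom 15: C, bond orders sum to 3 (valence 4) → 1 H
  atom 16: O, bond orders sum to 2 (valence 2) → 0 H
Totals → C:8, H:4, F:3, N:1, O:4.
In Hill order: C8H4F3NO4.

C8H4F3NO4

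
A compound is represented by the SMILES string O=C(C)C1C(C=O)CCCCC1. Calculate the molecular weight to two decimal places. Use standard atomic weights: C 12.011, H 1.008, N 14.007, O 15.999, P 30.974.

168.24 g/mol

First, the molecular formula is C10H16O2 (counting implicit H from valence).
  C: 10 × 12.011 = 120.110
  H: 16 × 1.008 = 16.128
  O: 2 × 15.999 = 31.998
Sum: 10×12.011 + 16×1.008 + 2×15.999 = 168.236 → 168.24 g/mol.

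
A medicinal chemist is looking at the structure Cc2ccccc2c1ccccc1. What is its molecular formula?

C13H12

Walk through each heavy atom and fill implicit hydrogens from standard valence (C 4, N 3, O 2, S 2, halogen 1); for lowercase aromatic atoms, an aromatic c carries 1 H when it has two neighbours and 0 H with three, and aromatic n carries 0 H:
  atom 1: C, bond orders sum to 1 (valence 4) → 3 H
  atom 2: aromatic c, 3 neighbours → 0 H
  atom 3: aromatic c, 2 neighbours → 1 H
  atom 4: aromatic c, 2 neighbours → 1 H
  atom 5: aromatic c, 2 neighbours → 1 H
  atom 6: aromatic c, 2 neighbours → 1 H
  atom 7: aromatic c, 3 neighbours → 0 H
  atom 8: aromatic c, 3 neighbours → 0 H
  atom 9: aromatic c, 2 neighbours → 1 H
  atom 10: aromatic c, 2 neighbours → 1 H
  atom 11: aromatic c, 2 neighbours → 1 H
  atom 12: aromatic c, 2 neighbours → 1 H
  atom 13: aromatic c, 2 neighbours → 1 H
Totals → C:13, H:12.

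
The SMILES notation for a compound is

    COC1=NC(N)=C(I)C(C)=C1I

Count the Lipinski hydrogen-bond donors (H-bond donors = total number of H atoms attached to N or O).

2

Donors: find every N or O and count the H atoms it carries.
  atom 2 (O): bond orders sum to 2 → 0 H
  atom 4 (N): bond orders sum to 3 → 0 H
  atom 6 (N): bond orders sum to 1 → 2 H
Lipinski HBD = 2.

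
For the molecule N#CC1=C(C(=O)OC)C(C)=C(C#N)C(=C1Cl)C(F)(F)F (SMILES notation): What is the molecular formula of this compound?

C12H6ClF3N2O2

Walk through each heavy atom and fill implicit hydrogens from standard valence (C 4, N 3, O 2, S 2, halogen 1):
  atom 1: N, bond orders sum to 3 (valence 3) → 0 H
  atom 2: C, bond orders sum to 4 (valence 4) → 0 H
  atom 3: C, bond orders sum to 4 (valence 4) → 0 H
  atom 4: C, bond orders sum to 4 (valence 4) → 0 H
  atom 5: C, bond orders sum to 4 (valence 4) → 0 H
  atom 6: O, bond orders sum to 2 (valence 2) → 0 H
  atom 7: O, bond orders sum to 2 (valence 2) → 0 H
  atom 8: C, bond orders sum to 1 (valence 4) → 3 H
  atom 9: C, bond orders sum to 4 (valence 4) → 0 H
  atom 10: C, bond orders sum to 1 (valence 4) → 3 H
  atom 11: C, bond orders sum to 4 (valence 4) → 0 H
  atom 12: C, bond orders sum to 4 (valence 4) → 0 H
  atom 13: N, bond orders sum to 3 (valence 3) → 0 H
  atom 14: C, bond orders sum to 4 (valence 4) → 0 H
  atom 15: C, bond orders sum to 4 (valence 4) → 0 H
  atom 16: Cl (halogen, monovalent) → 0 H
  atom 17: C, bond orders sum to 4 (valence 4) → 0 H
  atom 18: F (halogen, monovalent) → 0 H
  atom 19: F (halogen, monovalent) → 0 H
  atom 20: F (halogen, monovalent) → 0 H
Totals → C:12, H:6, Cl:1, F:3, N:2, O:2.
In Hill order: C12H6ClF3N2O2.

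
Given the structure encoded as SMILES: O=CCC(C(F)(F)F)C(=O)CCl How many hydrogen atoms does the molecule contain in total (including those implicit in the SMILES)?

6

Walk through each heavy atom and fill implicit hydrogens from standard valence (C 4, N 3, O 2, S 2, halogen 1):
  atom 1: O, bond orders sum to 2 (valence 2) → 0 H
  atom 2: C, bond orders sum to 3 (valence 4) → 1 H
  atom 3: C, bond orders sum to 2 (valence 4) → 2 H
  atom 4: C, bond orders sum to 3 (valence 4) → 1 H
  atom 5: C, bond orders sum to 4 (valence 4) → 0 H
  atom 6: F (halogen, monovalent) → 0 H
  atom 7: F (halogen, monovalent) → 0 H
  atom 8: F (halogen, monovalent) → 0 H
  atom 9: C, bond orders sum to 4 (valence 4) → 0 H
  atom 10: O, bond orders sum to 2 (valence 2) → 0 H
  atom 11: C, bond orders sum to 2 (valence 4) → 2 H
  atom 12: Cl (halogen, monovalent) → 0 H
Total hydrogens: 6.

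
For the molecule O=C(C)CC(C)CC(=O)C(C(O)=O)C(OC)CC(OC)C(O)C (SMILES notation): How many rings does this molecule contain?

0

In SMILES, each pair of matching ring-closure digits denotes one ring-closing bond; the number of such bonds equals the number of independent rings.
Ring-closure bonds here: 0.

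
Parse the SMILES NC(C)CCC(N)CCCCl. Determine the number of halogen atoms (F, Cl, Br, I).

Halogen atoms appear at heavy-atom position 11 (1×Cl).
Other groups present: 2 primary amine.
Halogen count: 1.

1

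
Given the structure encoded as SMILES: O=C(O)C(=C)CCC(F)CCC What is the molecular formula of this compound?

Walk through each heavy atom and fill implicit hydrogens from standard valence (C 4, N 3, O 2, S 2, halogen 1):
  atom 1: O, bond orders sum to 2 (valence 2) → 0 H
  atom 2: C, bond orders sum to 4 (valence 4) → 0 H
  atom 3: O, bond orders sum to 1 (valence 2) → 1 H
  atom 4: C, bond orders sum to 4 (valence 4) → 0 H
  atom 5: C, bond orders sum to 2 (valence 4) → 2 H
  atom 6: C, bond orders sum to 2 (valence 4) → 2 H
  atom 7: C, bond orders sum to 2 (valence 4) → 2 H
  atom 8: C, bond orders sum to 3 (valence 4) → 1 H
  atom 9: F (halogen, monovalent) → 0 H
  atom 10: C, bond orders sum to 2 (valence 4) → 2 H
  atom 11: C, bond orders sum to 2 (valence 4) → 2 H
  atom 12: C, bond orders sum to 1 (valence 4) → 3 H
Totals → C:9, H:15, F:1, O:2.

C9H15FO2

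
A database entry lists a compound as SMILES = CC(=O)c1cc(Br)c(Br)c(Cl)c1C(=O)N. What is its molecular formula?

Walk through each heavy atom and fill implicit hydrogens from standard valence (C 4, N 3, O 2, S 2, halogen 1); for lowercase aromatic atoms, an aromatic c carries 1 H when it has two neighbours and 0 H with three, and aromatic n carries 0 H:
  atom 1: C, bond orders sum to 1 (valence 4) → 3 H
  atom 2: C, bond orders sum to 4 (valence 4) → 0 H
  atom 3: O, bond orders sum to 2 (valence 2) → 0 H
  atom 4: aromatic c, 3 neighbours → 0 H
  atom 5: aromatic c, 2 neighbours → 1 H
  atom 6: aromatic c, 3 neighbours → 0 H
  atom 7: Br (halogen, monovalent) → 0 H
  atom 8: aromatic c, 3 neighbours → 0 H
  atom 9: Br (halogen, monovalent) → 0 H
  atom 10: aromatic c, 3 neighbours → 0 H
  atom 11: Cl (halogen, monovalent) → 0 H
  atom 12: aromatic c, 3 neighbours → 0 H
  atom 13: C, bond orders sum to 4 (valence 4) → 0 H
  atom 14: O, bond orders sum to 2 (valence 2) → 0 H
  atom 15: N, bond orders sum to 1 (valence 3) → 2 H
Totals → C:9, H:6, Br:2, Cl:1, N:1, O:2.
In Hill order: C9H6Br2ClNO2.

C9H6Br2ClNO2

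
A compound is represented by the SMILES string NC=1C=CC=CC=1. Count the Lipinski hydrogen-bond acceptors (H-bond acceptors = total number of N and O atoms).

N atoms: 1; O atoms: 0.
Lipinski HBA = 1 + 0 = 1.

1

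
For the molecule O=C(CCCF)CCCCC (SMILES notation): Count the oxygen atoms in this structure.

Scan the SMILES for O atoms (remember two-letter symbols like Cl and Br are single atoms).
Oxygen count: 1.

1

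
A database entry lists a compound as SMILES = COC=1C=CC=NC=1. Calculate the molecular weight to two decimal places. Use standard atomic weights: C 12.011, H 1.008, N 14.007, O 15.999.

First, the molecular formula is C6H7NO (counting implicit H from valence).
  C: 6 × 12.011 = 72.066
  H: 7 × 1.008 = 7.056
  N: 1 × 14.007 = 14.007
  O: 1 × 15.999 = 15.999
Sum: 6×12.011 + 7×1.008 + 1×14.007 + 1×15.999 = 109.128 → 109.13 g/mol.

109.13 g/mol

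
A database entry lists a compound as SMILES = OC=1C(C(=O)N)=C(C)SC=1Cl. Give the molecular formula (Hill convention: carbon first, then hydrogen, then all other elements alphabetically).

Walk through each heavy atom and fill implicit hydrogens from standard valence (C 4, N 3, O 2, S 2, halogen 1):
  atom 1: O, bond orders sum to 1 (valence 2) → 1 H
  atom 2: C, bond orders sum to 4 (valence 4) → 0 H
  atom 3: C, bond orders sum to 4 (valence 4) → 0 H
  atom 4: C, bond orders sum to 4 (valence 4) → 0 H
  atom 5: O, bond orders sum to 2 (valence 2) → 0 H
  atom 6: N, bond orders sum to 1 (valence 3) → 2 H
  atom 7: C, bond orders sum to 4 (valence 4) → 0 H
  atom 8: C, bond orders sum to 1 (valence 4) → 3 H
  atom 9: S, bond orders sum to 2 (valence 2) → 0 H
  atom 10: C, bond orders sum to 4 (valence 4) → 0 H
  atom 11: Cl (halogen, monovalent) → 0 H
Totals → C:6, H:6, Cl:1, N:1, O:2, S:1.
In Hill order: C6H6ClNO2S.

C6H6ClNO2S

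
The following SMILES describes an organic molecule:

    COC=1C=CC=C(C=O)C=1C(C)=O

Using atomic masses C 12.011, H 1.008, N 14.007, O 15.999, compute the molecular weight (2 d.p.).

178.19 g/mol

First, the molecular formula is C10H10O3 (counting implicit H from valence).
  C: 10 × 12.011 = 120.110
  H: 10 × 1.008 = 10.080
  O: 3 × 15.999 = 47.997
Sum: 10×12.011 + 10×1.008 + 3×15.999 = 178.187 → 178.19 g/mol.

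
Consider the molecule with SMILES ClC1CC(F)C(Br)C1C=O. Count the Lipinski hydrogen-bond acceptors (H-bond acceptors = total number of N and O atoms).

1

N atoms: 0; O atoms: 1.
Lipinski HBA = 0 + 1 = 1.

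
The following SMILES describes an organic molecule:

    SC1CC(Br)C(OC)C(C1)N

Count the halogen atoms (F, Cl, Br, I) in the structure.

1

Halogen atoms appear at heavy-atom position 5 (1×Br).
Other groups present: 1 ether, 1 primary amine, 1 thiol.
Halogen count: 1.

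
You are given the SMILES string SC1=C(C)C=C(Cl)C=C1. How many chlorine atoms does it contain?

Scan the SMILES for Cl atoms (remember two-letter symbols like Cl and Br are single atoms).
Chlorine count: 1.

1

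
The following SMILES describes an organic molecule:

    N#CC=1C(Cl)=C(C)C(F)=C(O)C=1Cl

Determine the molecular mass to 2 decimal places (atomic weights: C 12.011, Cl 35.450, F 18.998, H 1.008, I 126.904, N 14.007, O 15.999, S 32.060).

220.02 g/mol

First, the molecular formula is C8H4Cl2FNO (counting implicit H from valence).
  C: 8 × 12.011 = 96.088
  Cl: 2 × 35.450 = 70.900
  F: 1 × 18.998 = 18.998
  H: 4 × 1.008 = 4.032
  N: 1 × 14.007 = 14.007
  O: 1 × 15.999 = 15.999
Sum: 8×12.011 + 2×35.450 + 1×18.998 + 4×1.008 + 1×14.007 + 1×15.999 = 220.024 → 220.02 g/mol.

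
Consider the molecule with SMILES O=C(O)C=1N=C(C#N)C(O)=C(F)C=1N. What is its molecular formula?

C7H4FN3O3

Walk through each heavy atom and fill implicit hydrogens from standard valence (C 4, N 3, O 2, S 2, halogen 1):
  atom 1: O, bond orders sum to 2 (valence 2) → 0 H
  atom 2: C, bond orders sum to 4 (valence 4) → 0 H
  atom 3: O, bond orders sum to 1 (valence 2) → 1 H
  atom 4: C, bond orders sum to 4 (valence 4) → 0 H
  atom 5: N, bond orders sum to 3 (valence 3) → 0 H
  atom 6: C, bond orders sum to 4 (valence 4) → 0 H
  atom 7: C, bond orders sum to 4 (valence 4) → 0 H
  atom 8: N, bond orders sum to 3 (valence 3) → 0 H
  atom 9: C, bond orders sum to 4 (valence 4) → 0 H
  atom 10: O, bond orders sum to 1 (valence 2) → 1 H
  atom 11: C, bond orders sum to 4 (valence 4) → 0 H
  atom 12: F (halogen, monovalent) → 0 H
  atom 13: C, bond orders sum to 4 (valence 4) → 0 H
  atom 14: N, bond orders sum to 1 (valence 3) → 2 H
Totals → C:7, H:4, F:1, N:3, O:3.
In Hill order: C7H4FN3O3.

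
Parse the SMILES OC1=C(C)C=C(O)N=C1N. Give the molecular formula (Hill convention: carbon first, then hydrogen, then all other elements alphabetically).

C6H8N2O2

Walk through each heavy atom and fill implicit hydrogens from standard valence (C 4, N 3, O 2, S 2, halogen 1):
  atom 1: O, bond orders sum to 1 (valence 2) → 1 H
  atom 2: C, bond orders sum to 4 (valence 4) → 0 H
  atom 3: C, bond orders sum to 4 (valence 4) → 0 H
  atom 4: C, bond orders sum to 1 (valence 4) → 3 H
  atom 5: C, bond orders sum to 3 (valence 4) → 1 H
  atom 6: C, bond orders sum to 4 (valence 4) → 0 H
  atom 7: O, bond orders sum to 1 (valence 2) → 1 H
  atom 8: N, bond orders sum to 3 (valence 3) → 0 H
  atom 9: C, bond orders sum to 4 (valence 4) → 0 H
  atom 10: N, bond orders sum to 1 (valence 3) → 2 H
Totals → C:6, H:8, N:2, O:2.
In Hill order: C6H8N2O2.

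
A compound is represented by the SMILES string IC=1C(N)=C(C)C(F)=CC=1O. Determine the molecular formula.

C7H7FINO

Walk through each heavy atom and fill implicit hydrogens from standard valence (C 4, N 3, O 2, S 2, halogen 1):
  atom 1: I (halogen, monovalent) → 0 H
  atom 2: C, bond orders sum to 4 (valence 4) → 0 H
  atom 3: C, bond orders sum to 4 (valence 4) → 0 H
  atom 4: N, bond orders sum to 1 (valence 3) → 2 H
  atom 5: C, bond orders sum to 4 (valence 4) → 0 H
  atom 6: C, bond orders sum to 1 (valence 4) → 3 H
  atom 7: C, bond orders sum to 4 (valence 4) → 0 H
  atom 8: F (halogen, monovalent) → 0 H
  atom 9: C, bond orders sum to 3 (valence 4) → 1 H
  atom 10: C, bond orders sum to 4 (valence 4) → 0 H
  atom 11: O, bond orders sum to 1 (valence 2) → 1 H
Totals → C:7, H:7, F:1, I:1, N:1, O:1.
In Hill order: C7H7FINO.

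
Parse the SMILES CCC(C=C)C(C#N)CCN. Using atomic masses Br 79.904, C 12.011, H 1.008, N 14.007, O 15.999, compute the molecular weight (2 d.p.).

First, the molecular formula is C9H16N2 (counting implicit H from valence).
  C: 9 × 12.011 = 108.099
  H: 16 × 1.008 = 16.128
  N: 2 × 14.007 = 28.014
Sum: 9×12.011 + 16×1.008 + 2×14.007 = 152.241 → 152.24 g/mol.

152.24 g/mol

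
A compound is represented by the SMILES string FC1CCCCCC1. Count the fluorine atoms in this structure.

1

Scan the SMILES for F atoms (remember two-letter symbols like Cl and Br are single atoms).
Fluorine count: 1.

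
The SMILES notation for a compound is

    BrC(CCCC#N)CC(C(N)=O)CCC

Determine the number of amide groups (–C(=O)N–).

The amide motif appears at heavy-atom position 10 in the SMILES.
Other groups present: 1 nitrile.
Amide count: 1.

1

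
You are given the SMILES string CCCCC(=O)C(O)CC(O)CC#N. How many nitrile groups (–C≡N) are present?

1

The nitrile motif appears at heavy-atom position 13 in the SMILES.
Other groups present: 2 hydroxyl, 1 ketone.
Nitrile count: 1.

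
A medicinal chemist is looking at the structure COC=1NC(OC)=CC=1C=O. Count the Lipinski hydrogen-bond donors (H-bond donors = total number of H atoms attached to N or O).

1

Donors: find every N or O and count the H atoms it carries.
  atom 2 (O): bond orders sum to 2 → 0 H
  atom 4 (N): bond orders sum to 2 → 1 H
  atom 6 (O): bond orders sum to 2 → 0 H
  atom 11 (O): bond orders sum to 2 → 0 H
Lipinski HBD = 1.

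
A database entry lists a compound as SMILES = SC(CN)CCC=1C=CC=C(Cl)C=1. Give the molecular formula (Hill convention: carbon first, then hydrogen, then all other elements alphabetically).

Walk through each heavy atom and fill implicit hydrogens from standard valence (C 4, N 3, O 2, S 2, halogen 1):
  atom 1: S, bond orders sum to 1 (valence 2) → 1 H
  atom 2: C, bond orders sum to 3 (valence 4) → 1 H
  atom 3: C, bond orders sum to 2 (valence 4) → 2 H
  atom 4: N, bond orders sum to 1 (valence 3) → 2 H
  atom 5: C, bond orders sum to 2 (valence 4) → 2 H
  atom 6: C, bond orders sum to 2 (valence 4) → 2 H
  atom 7: C, bond orders sum to 4 (valence 4) → 0 H
  atom 8: C, bond orders sum to 3 (valence 4) → 1 H
  atom 9: C, bond orders sum to 3 (valence 4) → 1 H
  atom 10: C, bond orders sum to 3 (valence 4) → 1 H
  atom 11: C, bond orders sum to 4 (valence 4) → 0 H
  atom 12: Cl (halogen, monovalent) → 0 H
  atom 13: C, bond orders sum to 3 (valence 4) → 1 H
Totals → C:10, H:14, Cl:1, N:1, S:1.

C10H14ClNS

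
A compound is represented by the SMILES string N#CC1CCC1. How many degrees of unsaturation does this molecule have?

3

Degree of unsaturation = (number of rings) + (number of π bonds).
Ring closures in the SMILES: 1.
π bonds: 1 triple bond (each 2 DoU) → 2 DoU from unsaturation.
Total DoU = 1 + 2 = 3.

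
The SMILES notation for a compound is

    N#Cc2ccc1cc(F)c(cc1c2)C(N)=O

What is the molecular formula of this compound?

C12H7FN2O

Walk through each heavy atom and fill implicit hydrogens from standard valence (C 4, N 3, O 2, S 2, halogen 1); for lowercase aromatic atoms, an aromatic c carries 1 H when it has two neighbours and 0 H with three, and aromatic n carries 0 H:
  atom 1: N, bond orders sum to 3 (valence 3) → 0 H
  atom 2: C, bond orders sum to 4 (valence 4) → 0 H
  atom 3: aromatic c, 3 neighbours → 0 H
  atom 4: aromatic c, 2 neighbours → 1 H
  atom 5: aromatic c, 2 neighbours → 1 H
  atom 6: aromatic c, 3 neighbours → 0 H
  atom 7: aromatic c, 2 neighbours → 1 H
  atom 8: aromatic c, 3 neighbours → 0 H
  atom 9: F (halogen, monovalent) → 0 H
  atom 10: aromatic c, 3 neighbours → 0 H
  atom 11: aromatic c, 2 neighbours → 1 H
  atom 12: aromatic c, 3 neighbours → 0 H
  atom 13: aromatic c, 2 neighbours → 1 H
  atom 14: C, bond orders sum to 4 (valence 4) → 0 H
  atom 15: N, bond orders sum to 1 (valence 3) → 2 H
  atom 16: O, bond orders sum to 2 (valence 2) → 0 H
Totals → C:12, H:7, F:1, N:2, O:1.
In Hill order: C12H7FN2O.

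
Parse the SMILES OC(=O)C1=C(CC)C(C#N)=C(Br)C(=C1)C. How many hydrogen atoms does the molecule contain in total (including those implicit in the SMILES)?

Walk through each heavy atom and fill implicit hydrogens from standard valence (C 4, N 3, O 2, S 2, halogen 1):
  atom 1: O, bond orders sum to 1 (valence 2) → 1 H
  atom 2: C, bond orders sum to 4 (valence 4) → 0 H
  atom 3: O, bond orders sum to 2 (valence 2) → 0 H
  atom 4: C, bond orders sum to 4 (valence 4) → 0 H
  atom 5: C, bond orders sum to 4 (valence 4) → 0 H
  atom 6: C, bond orders sum to 2 (valence 4) → 2 H
  atom 7: C, bond orders sum to 1 (valence 4) → 3 H
  atom 8: C, bond orders sum to 4 (valence 4) → 0 H
  atom 9: C, bond orders sum to 4 (valence 4) → 0 H
  atom 10: N, bond orders sum to 3 (valence 3) → 0 H
  atom 11: C, bond orders sum to 4 (valence 4) → 0 H
  atom 12: Br (halogen, monovalent) → 0 H
  atom 13: C, bond orders sum to 4 (valence 4) → 0 H
  atom 14: C, bond orders sum to 3 (valence 4) → 1 H
  atom 15: C, bond orders sum to 1 (valence 4) → 3 H
Total hydrogens: 10.

10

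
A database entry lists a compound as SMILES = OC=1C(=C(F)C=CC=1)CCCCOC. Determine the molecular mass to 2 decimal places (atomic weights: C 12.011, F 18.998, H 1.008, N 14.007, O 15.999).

First, the molecular formula is C11H15FO2 (counting implicit H from valence).
  C: 11 × 12.011 = 132.121
  F: 1 × 18.998 = 18.998
  H: 15 × 1.008 = 15.120
  O: 2 × 15.999 = 31.998
Sum: 11×12.011 + 1×18.998 + 15×1.008 + 2×15.999 = 198.237 → 198.24 g/mol.

198.24 g/mol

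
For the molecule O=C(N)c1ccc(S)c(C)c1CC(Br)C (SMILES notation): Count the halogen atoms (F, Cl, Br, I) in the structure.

1

Halogen atoms appear at heavy-atom position 14 (1×Br).
Other groups present: 1 amide, 1 thiol.
Halogen count: 1.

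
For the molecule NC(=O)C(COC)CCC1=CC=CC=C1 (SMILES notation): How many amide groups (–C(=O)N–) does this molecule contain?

The amide motif appears at heavy-atom position 2 in the SMILES.
Other groups present: 1 ether.
Amide count: 1.

1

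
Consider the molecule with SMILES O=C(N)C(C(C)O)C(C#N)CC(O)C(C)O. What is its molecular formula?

Walk through each heavy atom and fill implicit hydrogens from standard valence (C 4, N 3, O 2, S 2, halogen 1):
  atom 1: O, bond orders sum to 2 (valence 2) → 0 H
  atom 2: C, bond orders sum to 4 (valence 4) → 0 H
  atom 3: N, bond orders sum to 1 (valence 3) → 2 H
  atom 4: C, bond orders sum to 3 (valence 4) → 1 H
  atom 5: C, bond orders sum to 3 (valence 4) → 1 H
  atom 6: C, bond orders sum to 1 (valence 4) → 3 H
  atom 7: O, bond orders sum to 1 (valence 2) → 1 H
  atom 8: C, bond orders sum to 3 (valence 4) → 1 H
  atom 9: C, bond orders sum to 4 (valence 4) → 0 H
  atom 10: N, bond orders sum to 3 (valence 3) → 0 H
  atom 11: C, bond orders sum to 2 (valence 4) → 2 H
  atom 12: C, bond orders sum to 3 (valence 4) → 1 H
  atom 13: O, bond orders sum to 1 (valence 2) → 1 H
  atom 14: C, bond orders sum to 3 (valence 4) → 1 H
  atom 15: C, bond orders sum to 1 (valence 4) → 3 H
  atom 16: O, bond orders sum to 1 (valence 2) → 1 H
Totals → C:10, H:18, N:2, O:4.
In Hill order: C10H18N2O4.

C10H18N2O4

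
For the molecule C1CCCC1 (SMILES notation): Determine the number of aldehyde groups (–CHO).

Scan the SMILES for the aldehyde motif — none present.

0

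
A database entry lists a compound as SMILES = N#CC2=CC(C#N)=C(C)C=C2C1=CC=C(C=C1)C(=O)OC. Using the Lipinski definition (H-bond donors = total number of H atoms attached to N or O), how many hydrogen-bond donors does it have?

Donors: find every N or O and count the H atoms it carries.
  atom 1 (N): bond orders sum to 3 → 0 H
  atom 7 (N): bond orders sum to 3 → 0 H
  atom 19 (O): bond orders sum to 2 → 0 H
  atom 20 (O): bond orders sum to 2 → 0 H
Lipinski HBD = 0.

0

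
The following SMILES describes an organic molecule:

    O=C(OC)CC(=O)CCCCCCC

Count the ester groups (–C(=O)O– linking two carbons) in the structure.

1

The ester motif appears at heavy-atom position 2 in the SMILES.
Other groups present: 1 ketone.
Ester count: 1.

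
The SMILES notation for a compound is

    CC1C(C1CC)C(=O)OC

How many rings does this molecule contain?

1

In SMILES, each pair of matching ring-closure digits denotes one ring-closing bond; the number of such bonds equals the number of independent rings.
Ring-closure bonds here: 1.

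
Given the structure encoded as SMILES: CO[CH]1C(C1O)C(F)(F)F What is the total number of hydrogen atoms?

Walk through each heavy atom and fill implicit hydrogens from standard valence (C 4, N 3, O 2, S 2, halogen 1):
  atom 1: C, bond orders sum to 1 (valence 4) → 3 H
  atom 2: O, bond orders sum to 2 (valence 2) → 0 H
  atom 3: C with explicit H count 1
  atom 4: C, bond orders sum to 3 (valence 4) → 1 H
  atom 5: C, bond orders sum to 3 (valence 4) → 1 H
  atom 6: O, bond orders sum to 1 (valence 2) → 1 H
  atom 7: C, bond orders sum to 4 (valence 4) → 0 H
  atom 8: F (halogen, monovalent) → 0 H
  atom 9: F (halogen, monovalent) → 0 H
  atom 10: F (halogen, monovalent) → 0 H
Total hydrogens: 7.

7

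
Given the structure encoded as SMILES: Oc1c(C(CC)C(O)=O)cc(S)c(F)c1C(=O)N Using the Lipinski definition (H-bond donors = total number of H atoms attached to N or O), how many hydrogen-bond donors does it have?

4

Donors: find every N or O and count the H atoms it carries.
  atom 1 (O): bond orders sum to 1 → 1 H
  atom 8 (O): bond orders sum to 1 → 1 H
  atom 9 (O): bond orders sum to 2 → 0 H
  atom 17 (O): bond orders sum to 2 → 0 H
  atom 18 (N): bond orders sum to 1 → 2 H
Lipinski HBD = 4.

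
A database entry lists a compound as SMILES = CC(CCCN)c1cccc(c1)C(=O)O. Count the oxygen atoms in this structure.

Scan the SMILES for O atoms (remember two-letter symbols like Cl and Br are single atoms).
Oxygen count: 2.

2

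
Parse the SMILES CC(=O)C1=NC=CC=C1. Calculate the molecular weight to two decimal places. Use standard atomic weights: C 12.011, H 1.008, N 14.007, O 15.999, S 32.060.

121.14 g/mol

First, the molecular formula is C7H7NO (counting implicit H from valence).
  C: 7 × 12.011 = 84.077
  H: 7 × 1.008 = 7.056
  N: 1 × 14.007 = 14.007
  O: 1 × 15.999 = 15.999
Sum: 7×12.011 + 7×1.008 + 1×14.007 + 1×15.999 = 121.139 → 121.14 g/mol.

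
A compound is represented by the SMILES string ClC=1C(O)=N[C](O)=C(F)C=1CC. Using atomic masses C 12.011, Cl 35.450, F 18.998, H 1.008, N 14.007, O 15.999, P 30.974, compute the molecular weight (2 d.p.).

191.59 g/mol

First, the molecular formula is C7H7ClFNO2 (counting implicit H from valence).
  C: 7 × 12.011 = 84.077
  Cl: 1 × 35.450 = 35.450
  F: 1 × 18.998 = 18.998
  H: 7 × 1.008 = 7.056
  N: 1 × 14.007 = 14.007
  O: 2 × 15.999 = 31.998
Sum: 7×12.011 + 1×35.450 + 1×18.998 + 7×1.008 + 1×14.007 + 2×15.999 = 191.586 → 191.59 g/mol.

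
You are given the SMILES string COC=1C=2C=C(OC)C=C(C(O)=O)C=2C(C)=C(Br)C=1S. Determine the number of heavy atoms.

20

Every atom symbol written in the SMILES (organic subset) is one heavy atom; implicit H are not written.
Heavy atoms by element → Br:1, C:14, O:4, S:1.
Total: 20.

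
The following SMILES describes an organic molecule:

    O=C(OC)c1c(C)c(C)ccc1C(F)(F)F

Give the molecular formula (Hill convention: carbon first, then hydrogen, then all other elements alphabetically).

C11H11F3O2

Walk through each heavy atom and fill implicit hydrogens from standard valence (C 4, N 3, O 2, S 2, halogen 1); for lowercase aromatic atoms, an aromatic c carries 1 H when it has two neighbours and 0 H with three, and aromatic n carries 0 H:
  atom 1: O, bond orders sum to 2 (valence 2) → 0 H
  atom 2: C, bond orders sum to 4 (valence 4) → 0 H
  atom 3: O, bond orders sum to 2 (valence 2) → 0 H
  atom 4: C, bond orders sum to 1 (valence 4) → 3 H
  atom 5: aromatic c, 3 neighbours → 0 H
  atom 6: aromatic c, 3 neighbours → 0 H
  atom 7: C, bond orders sum to 1 (valence 4) → 3 H
  atom 8: aromatic c, 3 neighbours → 0 H
  atom 9: C, bond orders sum to 1 (valence 4) → 3 H
  atom 10: aromatic c, 2 neighbours → 1 H
  atom 11: aromatic c, 2 neighbours → 1 H
  atom 12: aromatic c, 3 neighbours → 0 H
  atom 13: C, bond orders sum to 4 (valence 4) → 0 H
  atom 14: F (halogen, monovalent) → 0 H
  atom 15: F (halogen, monovalent) → 0 H
  atom 16: F (halogen, monovalent) → 0 H
Totals → C:11, H:11, F:3, O:2.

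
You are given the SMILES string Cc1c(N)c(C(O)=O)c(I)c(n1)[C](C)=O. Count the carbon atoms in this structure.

Count every carbon token in the SMILES (each C, including those in ring-closure positions and inside branches).
Carbon count: 9.

9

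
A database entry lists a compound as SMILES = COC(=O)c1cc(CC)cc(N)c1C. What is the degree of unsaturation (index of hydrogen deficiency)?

5

Molecular formula: C11H15NO2.
DoU = (2C + 2 + N − H − X) / 2, where X is the halogen count and O/S are ignored.
    = (2·11 + 2 + 1 − 15 − 0) / 2 = 10 / 2 = 5.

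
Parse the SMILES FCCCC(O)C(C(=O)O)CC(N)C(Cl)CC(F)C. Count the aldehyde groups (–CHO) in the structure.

Scan the SMILES for the aldehyde motif — none present.
Groups that are present: 1 carboxylic acid, 1 hydroxyl, 1 primary amine.

0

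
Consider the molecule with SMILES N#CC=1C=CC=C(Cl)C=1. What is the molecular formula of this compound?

C7H4ClN

Walk through each heavy atom and fill implicit hydrogens from standard valence (C 4, N 3, O 2, S 2, halogen 1):
  atom 1: N, bond orders sum to 3 (valence 3) → 0 H
  atom 2: C, bond orders sum to 4 (valence 4) → 0 H
  atom 3: C, bond orders sum to 4 (valence 4) → 0 H
  atom 4: C, bond orders sum to 3 (valence 4) → 1 H
  atom 5: C, bond orders sum to 3 (valence 4) → 1 H
  atom 6: C, bond orders sum to 3 (valence 4) → 1 H
  atom 7: C, bond orders sum to 4 (valence 4) → 0 H
  atom 8: Cl (halogen, monovalent) → 0 H
  atom 9: C, bond orders sum to 3 (valence 4) → 1 H
Totals → C:7, H:4, Cl:1, N:1.
In Hill order: C7H4ClN.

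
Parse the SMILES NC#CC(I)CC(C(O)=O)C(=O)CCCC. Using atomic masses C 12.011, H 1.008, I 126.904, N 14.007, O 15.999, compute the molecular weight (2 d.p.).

337.16 g/mol

First, the molecular formula is C11H16INO3 (counting implicit H from valence).
  C: 11 × 12.011 = 132.121
  H: 16 × 1.008 = 16.128
  I: 1 × 126.904 = 126.904
  N: 1 × 14.007 = 14.007
  O: 3 × 15.999 = 47.997
Sum: 11×12.011 + 16×1.008 + 1×126.904 + 1×14.007 + 3×15.999 = 337.157 → 337.16 g/mol.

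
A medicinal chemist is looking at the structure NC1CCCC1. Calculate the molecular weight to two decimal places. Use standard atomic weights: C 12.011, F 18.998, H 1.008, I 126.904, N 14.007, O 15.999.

85.15 g/mol

First, the molecular formula is C5H11N (counting implicit H from valence).
  C: 5 × 12.011 = 60.055
  H: 11 × 1.008 = 11.088
  N: 1 × 14.007 = 14.007
Sum: 5×12.011 + 11×1.008 + 1×14.007 = 85.150 → 85.15 g/mol.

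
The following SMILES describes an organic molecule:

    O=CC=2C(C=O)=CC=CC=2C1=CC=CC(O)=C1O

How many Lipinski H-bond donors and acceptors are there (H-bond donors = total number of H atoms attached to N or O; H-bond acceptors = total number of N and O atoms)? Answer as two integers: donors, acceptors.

Donors: find every N or O and count the H atoms it carries.
  atom 1 (O): bond orders sum to 2 → 0 H
  atom 6 (O): bond orders sum to 2 → 0 H
  atom 16 (O): bond orders sum to 1 → 1 H
  atom 18 (O): bond orders sum to 1 → 1 H
Lipinski HBD = 2.
Acceptors: N atoms = 0, O atoms = 4 → HBA = 4.

2, 4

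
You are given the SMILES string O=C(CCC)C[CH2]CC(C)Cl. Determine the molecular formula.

Walk through each heavy atom and fill implicit hydrogens from standard valence (C 4, N 3, O 2, S 2, halogen 1):
  atom 1: O, bond orders sum to 2 (valence 2) → 0 H
  atom 2: C, bond orders sum to 4 (valence 4) → 0 H
  atom 3: C, bond orders sum to 2 (valence 4) → 2 H
  atom 4: C, bond orders sum to 2 (valence 4) → 2 H
  atom 5: C, bond orders sum to 1 (valence 4) → 3 H
  atom 6: C, bond orders sum to 2 (valence 4) → 2 H
  atom 7: C with explicit H count 2
  atom 8: C, bond orders sum to 2 (valence 4) → 2 H
  atom 9: C, bond orders sum to 3 (valence 4) → 1 H
  atom 10: C, bond orders sum to 1 (valence 4) → 3 H
  atom 11: Cl (halogen, monovalent) → 0 H
Totals → C:9, H:17, Cl:1, O:1.

C9H17ClO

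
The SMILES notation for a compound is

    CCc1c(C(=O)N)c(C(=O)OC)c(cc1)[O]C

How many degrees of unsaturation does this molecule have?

6

Molecular formula: C12H15NO4.
DoU = (2C + 2 + N − H − X) / 2, where X is the halogen count and O/S are ignored.
    = (2·12 + 2 + 1 − 15 − 0) / 2 = 12 / 2 = 6.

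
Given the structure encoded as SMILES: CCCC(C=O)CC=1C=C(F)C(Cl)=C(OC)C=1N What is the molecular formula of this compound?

Walk through each heavy atom and fill implicit hydrogens from standard valence (C 4, N 3, O 2, S 2, halogen 1):
  atom 1: C, bond orders sum to 1 (valence 4) → 3 H
  atom 2: C, bond orders sum to 2 (valence 4) → 2 H
  atom 3: C, bond orders sum to 2 (valence 4) → 2 H
  atom 4: C, bond orders sum to 3 (valence 4) → 1 H
  atom 5: C, bond orders sum to 3 (valence 4) → 1 H
  atom 6: O, bond orders sum to 2 (valence 2) → 0 H
  atom 7: C, bond orders sum to 2 (valence 4) → 2 H
  atom 8: C, bond orders sum to 4 (valence 4) → 0 H
  atom 9: C, bond orders sum to 3 (valence 4) → 1 H
  atom 10: C, bond orders sum to 4 (valence 4) → 0 H
  atom 11: F (halogen, monovalent) → 0 H
  atom 12: C, bond orders sum to 4 (valence 4) → 0 H
  atom 13: Cl (halogen, monovalent) → 0 H
  atom 14: C, bond orders sum to 4 (valence 4) → 0 H
  atom 15: O, bond orders sum to 2 (valence 2) → 0 H
  atom 16: C, bond orders sum to 1 (valence 4) → 3 H
  atom 17: C, bond orders sum to 4 (valence 4) → 0 H
  atom 18: N, bond orders sum to 1 (valence 3) → 2 H
Totals → C:13, H:17, Cl:1, F:1, N:1, O:2.
In Hill order: C13H17ClFNO2.

C13H17ClFNO2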